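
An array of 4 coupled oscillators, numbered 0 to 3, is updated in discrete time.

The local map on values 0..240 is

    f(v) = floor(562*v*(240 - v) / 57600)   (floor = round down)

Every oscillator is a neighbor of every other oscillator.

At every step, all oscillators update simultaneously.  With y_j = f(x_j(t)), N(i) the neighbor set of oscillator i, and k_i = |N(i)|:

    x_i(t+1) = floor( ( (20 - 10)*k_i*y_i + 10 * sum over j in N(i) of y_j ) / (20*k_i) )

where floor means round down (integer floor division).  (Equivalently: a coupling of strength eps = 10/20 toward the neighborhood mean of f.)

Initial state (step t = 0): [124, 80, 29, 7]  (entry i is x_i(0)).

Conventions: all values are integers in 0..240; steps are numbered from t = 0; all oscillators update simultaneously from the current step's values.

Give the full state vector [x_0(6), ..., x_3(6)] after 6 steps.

Answer: [137, 137, 137, 137]

Derivation:
t=0: [124, 80, 29, 7]
t=1: [103, 97, 76, 61]
t=2: [128, 128, 123, 118]
t=3: [139, 139, 139, 139]
t=4: [136, 136, 136, 136]
t=5: [138, 138, 138, 138]
t=6: [137, 137, 137, 137]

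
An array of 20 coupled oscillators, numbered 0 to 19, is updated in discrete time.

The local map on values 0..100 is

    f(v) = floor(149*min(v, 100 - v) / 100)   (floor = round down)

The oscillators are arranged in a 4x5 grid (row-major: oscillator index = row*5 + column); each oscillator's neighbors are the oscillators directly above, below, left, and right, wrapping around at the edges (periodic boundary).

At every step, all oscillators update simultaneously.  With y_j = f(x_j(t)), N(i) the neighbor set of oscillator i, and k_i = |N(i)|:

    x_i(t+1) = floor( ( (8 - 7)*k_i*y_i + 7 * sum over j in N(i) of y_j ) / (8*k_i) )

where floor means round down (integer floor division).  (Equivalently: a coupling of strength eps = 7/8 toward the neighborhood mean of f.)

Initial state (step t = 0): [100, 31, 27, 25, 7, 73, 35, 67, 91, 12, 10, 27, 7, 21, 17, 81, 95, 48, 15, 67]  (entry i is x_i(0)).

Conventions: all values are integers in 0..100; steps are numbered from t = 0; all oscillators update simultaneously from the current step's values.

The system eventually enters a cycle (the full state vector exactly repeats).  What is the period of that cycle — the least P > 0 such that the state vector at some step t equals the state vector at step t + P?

Answer: 2
Key observation: The state at step 24, [61, 60, 59, 60, 61, 61, 60, 59, 60, 61, 61, 60, 59, 60, 61, 61, 60, 59, 60, 61], reappears at step 26 — and no state repeats earlier — so the cycle the system enters has period 2.

Derivation:
t=0: [100, 31, 27, 25, 7, 73, 35, 67, 91, 12, 10, 27, 7, 21, 17, 81, 95, 48, 15, 67]
t=1: [27, 27, 49, 23, 23, 23, 44, 31, 30, 21, 30, 23, 43, 19, 27, 18, 41, 26, 43, 24]
t=2: [34, 57, 43, 51, 34, 43, 41, 59, 35, 37, 34, 55, 39, 49, 35, 42, 37, 62, 37, 40]
t=3: [58, 58, 63, 57, 58, 55, 63, 59, 63, 54, 59, 57, 63, 56, 58, 54, 61, 57, 63, 55]
t=4: [64, 58, 61, 57, 64, 62, 62, 55, 63, 62, 64, 58, 62, 57, 64, 62, 63, 56, 63, 62]
t=5: [56, 56, 63, 56, 56, 54, 61, 57, 61, 54, 56, 55, 63, 55, 56, 54, 60, 57, 61, 54]
t=6: [66, 59, 63, 59, 66, 64, 65, 57, 65, 64, 66, 60, 64, 60, 66, 64, 65, 57, 65, 64]
t=7: [53, 53, 61, 53, 53, 51, 58, 54, 58, 51, 53, 52, 60, 52, 53, 51, 58, 54, 58, 51]
t=8: [71, 63, 67, 63, 71, 69, 69, 61, 69, 69, 71, 64, 68, 64, 71, 69, 69, 61, 69, 69]
t=9: [46, 47, 55, 47, 46, 44, 52, 48, 52, 44, 46, 46, 54, 46, 46, 44, 52, 48, 52, 44]
t=10: [67, 69, 70, 69, 67, 67, 68, 69, 68, 67, 66, 69, 69, 69, 66, 67, 68, 69, 68, 67]
t=11: [48, 46, 45, 46, 48, 48, 46, 46, 46, 48, 48, 47, 46, 47, 48, 48, 46, 46, 46, 48]
t=12: [70, 68, 67, 68, 70, 70, 69, 67, 69, 70, 70, 68, 68, 68, 70, 70, 69, 67, 69, 70]
t=13: [44, 46, 48, 46, 44, 44, 46, 47, 46, 44, 44, 45, 47, 45, 44, 44, 46, 47, 46, 44]
t=14: [65, 68, 69, 68, 65, 65, 67, 69, 67, 65, 65, 67, 68, 67, 65, 65, 67, 69, 67, 65]
t=15: [50, 48, 46, 48, 50, 51, 48, 47, 48, 51, 51, 49, 47, 49, 51, 51, 48, 47, 48, 51]
t=16: [72, 71, 70, 71, 72, 72, 71, 70, 71, 72, 73, 71, 71, 71, 73, 72, 71, 70, 71, 72]
t=17: [41, 42, 43, 42, 41, 41, 42, 43, 42, 41, 41, 42, 43, 42, 41, 41, 42, 43, 42, 41]
t=18: [61, 62, 63, 62, 61, 61, 62, 63, 62, 61, 61, 62, 63, 62, 61, 61, 62, 63, 62, 61]
t=19: [57, 56, 55, 56, 57, 57, 56, 55, 56, 57, 57, 56, 55, 56, 57, 57, 56, 55, 56, 57]
t=20: [64, 65, 66, 65, 64, 64, 65, 66, 65, 64, 64, 65, 66, 65, 64, 64, 65, 66, 65, 64]
t=21: [52, 51, 50, 51, 52, 52, 51, 50, 51, 52, 52, 51, 50, 51, 52, 52, 51, 50, 51, 52]
t=22: [71, 72, 73, 72, 71, 71, 72, 73, 72, 71, 71, 72, 73, 72, 71, 71, 72, 73, 72, 71]
t=23: [42, 41, 40, 41, 42, 42, 41, 40, 41, 42, 42, 41, 40, 41, 42, 42, 41, 40, 41, 42]
t=24: [61, 60, 59, 60, 61, 61, 60, 59, 60, 61, 61, 60, 59, 60, 61, 61, 60, 59, 60, 61]
t=25: [58, 59, 60, 59, 58, 58, 59, 60, 59, 58, 58, 59, 60, 59, 58, 58, 59, 60, 59, 58]
t=26: [61, 60, 59, 60, 61, 61, 60, 59, 60, 61, 61, 60, 59, 60, 61, 61, 60, 59, 60, 61]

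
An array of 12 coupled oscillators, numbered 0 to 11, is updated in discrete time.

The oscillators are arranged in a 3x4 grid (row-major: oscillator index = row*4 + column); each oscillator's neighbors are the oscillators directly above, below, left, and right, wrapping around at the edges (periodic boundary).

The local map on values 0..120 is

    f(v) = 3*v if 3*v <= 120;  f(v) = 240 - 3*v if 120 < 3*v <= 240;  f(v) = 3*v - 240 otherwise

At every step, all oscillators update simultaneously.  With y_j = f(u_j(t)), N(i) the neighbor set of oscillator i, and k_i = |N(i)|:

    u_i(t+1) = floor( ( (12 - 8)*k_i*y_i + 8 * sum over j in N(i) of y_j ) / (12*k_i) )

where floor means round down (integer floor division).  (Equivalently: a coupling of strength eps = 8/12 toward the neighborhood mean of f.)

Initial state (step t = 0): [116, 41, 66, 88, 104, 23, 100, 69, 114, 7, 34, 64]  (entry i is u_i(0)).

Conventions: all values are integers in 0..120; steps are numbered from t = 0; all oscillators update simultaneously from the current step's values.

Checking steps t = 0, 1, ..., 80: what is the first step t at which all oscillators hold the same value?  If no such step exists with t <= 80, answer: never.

Answer: 27
Key observation: Synchronization is absorbing here: once all oscillators are equal they stay equal, and step 27 is the first all-equal step.

Derivation:
t=0: [116, 41, 66, 88, 104, 23, 100, 69, 114, 7, 34, 64]  (not all equal)
t=1: [88, 79, 64, 46, 76, 68, 61, 45, 75, 72, 62, 59]  (not all equal)
t=2: [30, 23, 52, 74, 34, 28, 59, 74, 25, 26, 50, 67]  (not all equal)
t=3: [74, 79, 68, 44, 78, 80, 67, 43, 76, 79, 74, 46]  (not all equal)
t=4: [27, 10, 40, 80, 25, 8, 40, 79, 25, 6, 36, 75]  (not all equal)
t=5: [57, 50, 83, 36, 55, 48, 82, 36, 56, 45, 81, 36]  (not all equal)
t=6: [80, 76, 37, 85, 82, 78, 38, 85, 83, 78, 39, 84]  (not all equal)
t=7: [7, 24, 80, 28, 7, 25, 79, 29, 7, 26, 79, 30]  (not all equal)
t=8: [40, 53, 27, 61, 41, 54, 28, 62, 42, 54, 29, 62]  (not all equal)
t=9: [101, 86, 78, 70, 100, 86, 78, 70, 99, 86, 78, 70]  (not all equal)
t=10: [48, 23, 12, 31, 48, 23, 12, 31, 47, 22, 12, 30]  (not all equal)
t=11: [91, 67, 51, 83, 91, 67, 51, 83, 91, 67, 50, 83]  (not all equal)
t=12: [30, 46, 66, 26, 30, 46, 66, 26, 30, 46, 67, 26]  (not all equal)
t=13: [90, 90, 57, 74, 90, 90, 57, 74, 90, 89, 57, 73]  (not all equal)
t=14: [28, 36, 54, 29, 28, 36, 54, 29, 28, 35, 54, 29]  (not all equal)
t=15: [88, 98, 84, 85, 88, 98, 84, 85, 88, 98, 84, 85]  (not all equal)
t=16: [27, 42, 19, 16, 27, 42, 19, 16, 27, 42, 19, 16]  (not all equal)
t=17: [81, 99, 65, 55, 81, 99, 65, 55, 81, 99, 65, 55]  (not all equal)
t=18: [24, 46, 52, 58, 24, 46, 52, 58, 24, 46, 52, 58]  (not all equal)
t=19: [76, 94, 84, 70, 76, 94, 84, 70, 76, 94, 84, 70]  (not all equal)
t=20: [20, 32, 20, 24, 20, 32, 20, 24, 20, 32, 20, 24]  (not all equal)
t=21: [68, 84, 68, 68, 68, 84, 68, 68, 68, 84, 68, 68]  (not all equal)
t=22: [32, 20, 32, 36, 32, 20, 32, 36, 32, 20, 32, 36]  (not all equal)
t=23: [92, 72, 92, 104, 92, 72, 92, 104, 92, 72, 92, 104]  (not all equal)
t=24: [40, 28, 40, 60, 40, 28, 40, 60, 40, 28, 40, 60]  (not all equal)
t=25: [104, 96, 104, 80, 104, 96, 104, 80, 104, 96, 104, 80]  (not all equal)
t=26: [56, 56, 56, 24, 56, 56, 56, 24, 56, 56, 56, 24]  (not all equal)
t=27: [72, 72, 72, 72, 72, 72, 72, 72, 72, 72, 72, 72]  (all equal)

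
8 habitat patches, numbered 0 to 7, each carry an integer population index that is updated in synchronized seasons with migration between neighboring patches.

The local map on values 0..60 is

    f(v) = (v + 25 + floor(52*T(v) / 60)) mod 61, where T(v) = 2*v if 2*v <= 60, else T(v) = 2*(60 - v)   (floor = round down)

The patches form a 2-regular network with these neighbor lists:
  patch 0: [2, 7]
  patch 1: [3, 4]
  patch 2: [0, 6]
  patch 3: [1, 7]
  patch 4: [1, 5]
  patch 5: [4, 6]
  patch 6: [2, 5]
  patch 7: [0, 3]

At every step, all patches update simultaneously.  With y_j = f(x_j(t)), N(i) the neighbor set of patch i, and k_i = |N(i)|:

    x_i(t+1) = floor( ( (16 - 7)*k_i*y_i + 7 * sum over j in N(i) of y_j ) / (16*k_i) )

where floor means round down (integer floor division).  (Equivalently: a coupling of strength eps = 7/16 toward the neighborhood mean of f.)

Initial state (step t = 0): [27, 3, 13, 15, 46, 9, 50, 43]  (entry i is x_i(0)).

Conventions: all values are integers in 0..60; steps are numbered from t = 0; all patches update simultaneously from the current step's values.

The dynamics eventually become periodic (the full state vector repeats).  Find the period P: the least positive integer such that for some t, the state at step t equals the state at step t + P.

Answer: 2
Key observation: The state at step 6, [39, 39, 38, 40, 39, 38, 38, 39], reappears at step 8 — and no state repeats earlier — so the cycle the system enters has period 2.

Derivation:
t=0: [27, 3, 13, 15, 46, 9, 50, 43]
t=1: [41, 27, 48, 17, 37, 41, 41, 29]
t=2: [37, 31, 34, 23, 38, 37, 35, 34]
t=3: [41, 39, 42, 33, 41, 40, 41, 38]
t=4: [37, 39, 37, 41, 37, 37, 37, 40]
t=5: [39, 38, 40, 37, 39, 40, 40, 38]
t=6: [39, 39, 38, 40, 39, 38, 38, 39]
t=7: [39, 38, 39, 38, 39, 39, 40, 38]
t=8: [39, 39, 38, 40, 39, 38, 38, 39]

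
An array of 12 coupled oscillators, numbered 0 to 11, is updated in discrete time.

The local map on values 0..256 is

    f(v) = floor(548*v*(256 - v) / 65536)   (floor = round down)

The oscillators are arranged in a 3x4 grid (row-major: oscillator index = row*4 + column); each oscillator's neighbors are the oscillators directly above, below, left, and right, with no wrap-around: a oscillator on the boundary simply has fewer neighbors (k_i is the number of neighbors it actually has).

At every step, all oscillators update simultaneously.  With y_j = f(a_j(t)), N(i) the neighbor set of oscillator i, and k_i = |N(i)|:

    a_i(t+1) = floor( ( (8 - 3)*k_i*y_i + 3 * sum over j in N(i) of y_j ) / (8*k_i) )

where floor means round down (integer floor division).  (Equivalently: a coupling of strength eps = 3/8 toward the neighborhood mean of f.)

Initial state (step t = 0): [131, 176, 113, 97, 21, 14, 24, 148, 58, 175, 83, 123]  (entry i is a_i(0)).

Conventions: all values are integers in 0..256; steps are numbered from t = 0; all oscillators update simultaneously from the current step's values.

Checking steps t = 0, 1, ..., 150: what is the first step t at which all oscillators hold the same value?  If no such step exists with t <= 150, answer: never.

Simulating step by step:
t=0: [131, 176, 113, 97, 21, 14, 24, 148, 58, 175, 83, 123]  (not all equal)
t=1: [114, 110, 120, 130, 58, 47, 67, 121, 89, 104, 112, 132]  (not all equal)
t=2: [127, 127, 131, 136, 102, 95, 111, 132, 120, 125, 130, 135]  (not all equal)
t=3: [135, 134, 135, 136, 131, 129, 133, 135, 135, 134, 135, 136]  (not all equal)
t=4: [136, 136, 136, 136, 136, 136, 136, 136, 136, 136, 136, 136]  (all equal)

Answer: 4
Key observation: Synchronization is absorbing here: once all oscillators are equal they stay equal, and step 4 is the first all-equal step.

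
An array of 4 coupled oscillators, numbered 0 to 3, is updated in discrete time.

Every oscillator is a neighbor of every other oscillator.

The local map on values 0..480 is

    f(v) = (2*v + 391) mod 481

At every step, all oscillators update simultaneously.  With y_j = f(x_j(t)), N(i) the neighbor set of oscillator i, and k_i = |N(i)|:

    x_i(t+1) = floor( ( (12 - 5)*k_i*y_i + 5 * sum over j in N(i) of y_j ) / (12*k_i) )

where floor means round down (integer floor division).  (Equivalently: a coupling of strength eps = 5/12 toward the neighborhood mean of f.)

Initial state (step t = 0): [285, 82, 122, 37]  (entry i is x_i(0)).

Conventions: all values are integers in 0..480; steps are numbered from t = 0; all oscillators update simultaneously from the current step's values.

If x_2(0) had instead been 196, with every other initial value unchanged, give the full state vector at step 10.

Simulating step by step:
t=0: [285, 82, 196, 37]
t=1: [396, 216, 317, 390]
t=2: [214, 267, 143, 208]
t=3: [331, 378, 268, 326]
t=4: [151, 193, 309, 147]
t=5: [199, 236, 126, 196]
t=6: [297, 330, 232, 294]
t=7: [80, 109, 236, 77]
t=8: [120, 146, 259, 117]
t=9: [195, 218, 318, 192]
t=10: [272, 293, 168, 270]

Answer: [272, 293, 168, 270]
Key observation: This trace re-runs the system from the modified initial state.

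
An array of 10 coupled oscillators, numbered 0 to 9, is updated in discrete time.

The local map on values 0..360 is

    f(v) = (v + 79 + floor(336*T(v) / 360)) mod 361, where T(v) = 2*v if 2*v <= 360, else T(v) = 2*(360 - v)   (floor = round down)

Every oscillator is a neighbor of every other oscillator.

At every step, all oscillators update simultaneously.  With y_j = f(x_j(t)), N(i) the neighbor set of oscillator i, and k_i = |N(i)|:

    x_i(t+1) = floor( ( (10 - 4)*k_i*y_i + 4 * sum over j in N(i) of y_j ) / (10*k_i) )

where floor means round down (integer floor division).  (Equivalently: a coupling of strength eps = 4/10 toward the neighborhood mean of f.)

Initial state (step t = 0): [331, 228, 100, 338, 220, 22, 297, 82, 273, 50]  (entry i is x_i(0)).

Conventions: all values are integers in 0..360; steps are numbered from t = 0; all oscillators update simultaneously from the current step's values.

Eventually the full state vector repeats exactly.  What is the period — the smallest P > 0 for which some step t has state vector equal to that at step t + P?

Simulating step by step:
t=0: [331, 228, 100, 338, 220, 22, 297, 82, 273, 50]
t=1: [126, 175, 71, 123, 179, 148, 142, 243, 154, 192]
t=2: [119, 197, 232, 114, 204, 154, 145, 175, 164, 199]
t=3: [105, 194, 177, 97, 191, 161, 146, 194, 177, 193]
t=4: [100, 212, 215, 288, 214, 189, 165, 212, 215, 213]
t=5: [81, 193, 192, 157, 192, 205, 185, 193, 192, 193]
t=6: [273, 223, 224, 193, 224, 218, 227, 223, 224, 223]
t=7: [171, 195, 194, 209, 194, 197, 193, 195, 194, 195]
t=8: [212, 219, 219, 212, 219, 218, 220, 219, 219, 219]
t=9: [203, 200, 200, 203, 200, 201, 199, 200, 200, 200]
t=10: [214, 215, 215, 214, 215, 215, 216, 215, 215, 215]
t=11: [203, 203, 203, 203, 203, 203, 202, 203, 203, 203]
t=12: [214, 214, 214, 214, 214, 214, 214, 214, 214, 214]
t=13: [204, 204, 204, 204, 204, 204, 204, 204, 204, 204]
t=14: [213, 213, 213, 213, 213, 213, 213, 213, 213, 213]
t=15: [205, 205, 205, 205, 205, 205, 205, 205, 205, 205]
t=16: [212, 212, 212, 212, 212, 212, 212, 212, 212, 212]
t=17: [206, 206, 206, 206, 206, 206, 206, 206, 206, 206]
t=18: [211, 211, 211, 211, 211, 211, 211, 211, 211, 211]
t=19: [207, 207, 207, 207, 207, 207, 207, 207, 207, 207]
t=20: [210, 210, 210, 210, 210, 210, 210, 210, 210, 210]
t=21: [208, 208, 208, 208, 208, 208, 208, 208, 208, 208]
t=22: [209, 209, 209, 209, 209, 209, 209, 209, 209, 209]
t=23: [208, 208, 208, 208, 208, 208, 208, 208, 208, 208]

Answer: 2
Key observation: The state at step 21, [208, 208, 208, 208, 208, 208, 208, 208, 208, 208], reappears at step 23 — and no state repeats earlier — so the cycle the system enters has period 2.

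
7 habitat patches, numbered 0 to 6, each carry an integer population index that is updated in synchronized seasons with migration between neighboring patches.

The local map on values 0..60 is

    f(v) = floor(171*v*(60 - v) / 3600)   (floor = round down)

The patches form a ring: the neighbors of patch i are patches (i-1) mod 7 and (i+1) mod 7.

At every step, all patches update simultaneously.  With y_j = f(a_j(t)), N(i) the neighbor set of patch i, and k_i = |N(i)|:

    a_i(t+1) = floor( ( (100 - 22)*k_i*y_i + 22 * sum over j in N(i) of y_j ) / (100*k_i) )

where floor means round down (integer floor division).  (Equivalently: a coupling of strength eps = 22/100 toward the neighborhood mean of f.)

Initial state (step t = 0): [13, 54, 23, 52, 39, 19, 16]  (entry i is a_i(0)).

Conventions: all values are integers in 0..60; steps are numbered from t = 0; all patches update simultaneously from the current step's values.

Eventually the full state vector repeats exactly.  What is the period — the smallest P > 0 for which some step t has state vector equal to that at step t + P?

Answer: 2
Key observation: The state at step 5, [38, 38, 38, 38, 38, 38, 38], reappears at step 7 — and no state repeats earlier — so the cycle the system enters has period 2.

Derivation:
t=0: [13, 54, 23, 52, 39, 19, 16]
t=1: [27, 19, 34, 23, 35, 36, 33]
t=2: [41, 37, 40, 40, 40, 41, 41]
t=3: [37, 39, 38, 38, 37, 37, 37]
t=4: [39, 38, 38, 39, 39, 40, 40]
t=5: [38, 38, 38, 38, 38, 38, 38]
t=6: [39, 39, 39, 39, 39, 39, 39]
t=7: [38, 38, 38, 38, 38, 38, 38]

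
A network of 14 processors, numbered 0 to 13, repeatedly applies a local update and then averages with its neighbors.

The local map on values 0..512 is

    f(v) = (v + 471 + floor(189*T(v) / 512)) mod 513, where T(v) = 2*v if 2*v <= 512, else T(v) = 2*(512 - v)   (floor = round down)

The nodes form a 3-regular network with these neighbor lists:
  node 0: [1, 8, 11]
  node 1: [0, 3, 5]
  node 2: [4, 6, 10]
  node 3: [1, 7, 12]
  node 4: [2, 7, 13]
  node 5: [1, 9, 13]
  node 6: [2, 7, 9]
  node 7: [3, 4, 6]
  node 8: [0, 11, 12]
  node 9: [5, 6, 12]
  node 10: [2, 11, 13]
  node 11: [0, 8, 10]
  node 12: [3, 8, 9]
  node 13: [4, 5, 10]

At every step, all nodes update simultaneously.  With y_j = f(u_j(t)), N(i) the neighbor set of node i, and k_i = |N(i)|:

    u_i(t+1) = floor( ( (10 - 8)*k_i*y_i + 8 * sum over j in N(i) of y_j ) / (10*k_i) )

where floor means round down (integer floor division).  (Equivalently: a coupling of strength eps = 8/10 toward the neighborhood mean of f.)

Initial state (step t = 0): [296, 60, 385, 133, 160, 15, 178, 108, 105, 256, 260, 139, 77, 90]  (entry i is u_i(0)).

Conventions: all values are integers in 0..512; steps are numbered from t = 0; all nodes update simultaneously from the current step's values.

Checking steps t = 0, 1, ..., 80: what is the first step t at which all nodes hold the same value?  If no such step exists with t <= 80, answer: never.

Simulating step by step:
t=0: [296, 60, 385, 133, 160, 15, 178, 108, 105, 256, 260, 139, 77, 90]  (not all equal)
t=1: [189, 305, 329, 117, 232, 253, 315, 213, 215, 308, 280, 295, 213, 326]  (not all equal)
t=2: [366, 308, 401, 317, 384, 413, 394, 316, 340, 388, 416, 356, 307, 395]  (not all equal)
t=3: [424, 428, 439, 416, 433, 433, 433, 428, 425, 433, 437, 432, 424, 440]  (not all equal)
t=4: [447, 446, 449, 446, 449, 449, 449, 447, 447, 448, 450, 447, 446, 449]  (not all equal)
t=5: [452, 452, 453, 452, 452, 452, 452, 452, 452, 452, 452, 452, 452, 453]  (not all equal)
t=6: [454, 454, 454, 454, 454, 454, 454, 454, 454, 454, 454, 454, 454, 454]  (all equal)

Answer: 6
Key observation: Synchronization is absorbing here: once all nodes are equal they stay equal, and step 6 is the first all-equal step.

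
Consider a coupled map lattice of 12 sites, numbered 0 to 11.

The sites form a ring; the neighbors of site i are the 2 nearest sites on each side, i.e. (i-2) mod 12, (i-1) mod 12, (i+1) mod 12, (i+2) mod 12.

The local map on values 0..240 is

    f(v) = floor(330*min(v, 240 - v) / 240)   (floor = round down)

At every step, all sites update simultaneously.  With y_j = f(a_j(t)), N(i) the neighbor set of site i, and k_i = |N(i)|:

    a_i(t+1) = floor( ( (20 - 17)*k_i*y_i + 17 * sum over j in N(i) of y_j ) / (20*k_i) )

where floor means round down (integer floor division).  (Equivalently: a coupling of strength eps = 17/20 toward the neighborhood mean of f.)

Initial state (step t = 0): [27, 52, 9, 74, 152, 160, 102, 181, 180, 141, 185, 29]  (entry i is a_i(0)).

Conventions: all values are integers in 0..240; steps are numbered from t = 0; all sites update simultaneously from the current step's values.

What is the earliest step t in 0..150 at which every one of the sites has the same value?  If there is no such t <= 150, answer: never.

Answer: never
Key observation: The state at step 9 reappears at step 11 — the system is in a cycle of period 2 from step 9 on.  No step 0..11 is synchronized, and the cycle repeats forever, so no step up to 150 (or ever) has all sites equal.

Derivation:
t=0: [27, 52, 9, 74, 152, 160, 102, 181, 180, 141, 185, 29]  (not all equal)
t=1: [47, 50, 71, 81, 95, 110, 104, 111, 104, 79, 73, 73]  (not all equal)
t=2: [87, 89, 93, 111, 126, 136, 143, 138, 128, 121, 103, 87]  (not all equal)
t=3: [126, 128, 135, 139, 141, 144, 145, 147, 145, 142, 139, 133]  (not all equal)
t=4: [147, 147, 145, 140, 136, 132, 131, 130, 131, 135, 141, 145]  (not all equal)
t=5: [130, 130, 132, 137, 141, 145, 147, 148, 145, 141, 137, 132]  (not all equal)
t=6: [147, 147, 145, 141, 136, 132, 129, 130, 132, 136, 141, 145]  (not all equal)
t=7: [130, 130, 132, 136, 141, 145, 148, 148, 145, 141, 136, 132]  (not all equal)
t=8: [148, 148, 145, 141, 136, 132, 129, 129, 132, 136, 141, 145]  (not all equal)
t=9: [129, 129, 132, 136, 141, 146, 148, 148, 146, 141, 136, 132]  (not all equal)
t=10: [148, 148, 146, 141, 136, 132, 129, 129, 132, 136, 141, 146]  (not all equal)
t=11: [129, 129, 132, 136, 141, 146, 148, 148, 146, 141, 136, 132]  (not all equal)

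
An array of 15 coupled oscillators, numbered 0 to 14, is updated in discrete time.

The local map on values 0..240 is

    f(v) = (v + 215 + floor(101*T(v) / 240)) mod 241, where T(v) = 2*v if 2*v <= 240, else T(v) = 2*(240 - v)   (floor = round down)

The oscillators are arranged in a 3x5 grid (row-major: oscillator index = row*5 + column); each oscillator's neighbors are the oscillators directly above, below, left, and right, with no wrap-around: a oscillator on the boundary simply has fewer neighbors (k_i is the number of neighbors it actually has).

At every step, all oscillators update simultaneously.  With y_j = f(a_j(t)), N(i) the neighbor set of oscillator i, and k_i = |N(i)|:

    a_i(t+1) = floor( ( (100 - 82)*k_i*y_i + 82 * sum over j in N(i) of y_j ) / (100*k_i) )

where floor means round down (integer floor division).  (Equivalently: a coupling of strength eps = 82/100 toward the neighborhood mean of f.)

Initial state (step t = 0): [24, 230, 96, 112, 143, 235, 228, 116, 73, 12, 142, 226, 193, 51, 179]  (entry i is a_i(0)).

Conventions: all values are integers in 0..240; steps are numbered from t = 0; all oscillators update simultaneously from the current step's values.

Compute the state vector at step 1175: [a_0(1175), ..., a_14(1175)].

Simulating step by step:
t=0: [24, 230, 96, 112, 143, 235, 228, 116, 73, 12, 142, 226, 193, 51, 179]
t=1: [177, 142, 185, 157, 206, 155, 206, 172, 156, 182, 209, 206, 164, 153, 161]
t=2: [199, 204, 201, 203, 203, 205, 203, 203, 201, 203, 204, 206, 203, 200, 201]
t=3: [207, 207, 207, 207, 208, 207, 208, 207, 207, 207, 208, 208, 207, 207, 207]
t=4: [208, 208, 208, 208, 208, 208, 208, 208, 208, 208, 208, 208, 208, 208, 208]
t=5: [208, 208, 208, 208, 208, 208, 208, 208, 208, 208, 208, 208, 208, 208, 208]

Answer: [208, 208, 208, 208, 208, 208, 208, 208, 208, 208, 208, 208, 208, 208, 208]
Key observation: The state at step 4, [208, 208, 208, 208, 208, 208, 208, 208, 208, 208, 208, 208, 208, 208, 208], reappears at step 5: the system is in a cycle of period 1 from step 4 on.  Therefore the state at step 1175 equals the state at step 4 + ((1175 - 4) mod 1) = 4, which is [208, 208, 208, 208, 208, 208, 208, 208, 208, 208, 208, 208, 208, 208, 208].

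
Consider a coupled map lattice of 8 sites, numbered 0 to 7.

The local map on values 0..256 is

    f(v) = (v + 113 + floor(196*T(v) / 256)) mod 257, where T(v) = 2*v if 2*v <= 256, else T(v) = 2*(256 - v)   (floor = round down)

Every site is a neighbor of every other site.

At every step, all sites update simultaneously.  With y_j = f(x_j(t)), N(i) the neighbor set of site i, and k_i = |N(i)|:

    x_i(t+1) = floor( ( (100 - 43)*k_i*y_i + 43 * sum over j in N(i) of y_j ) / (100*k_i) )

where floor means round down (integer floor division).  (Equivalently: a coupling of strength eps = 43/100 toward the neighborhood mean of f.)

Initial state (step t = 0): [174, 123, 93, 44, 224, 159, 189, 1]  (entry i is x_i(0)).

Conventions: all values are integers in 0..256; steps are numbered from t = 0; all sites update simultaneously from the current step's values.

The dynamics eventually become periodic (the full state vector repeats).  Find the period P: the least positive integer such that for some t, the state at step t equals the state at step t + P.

Answer: 2
Key observation: The state at step 5, [161, 161, 161, 161, 161, 161, 161, 161], reappears at step 7 — and no state repeats earlier — so the cycle the system enters has period 2.

Derivation:
t=0: [174, 123, 93, 44, 224, 159, 189, 1]
t=1: [151, 158, 119, 187, 138, 156, 147, 131]
t=2: [166, 164, 161, 156, 169, 165, 167, 171]
t=3: [159, 160, 161, 162, 158, 160, 159, 158]
t=4: [162, 162, 162, 161, 163, 162, 162, 163]
t=5: [161, 161, 161, 161, 161, 161, 161, 161]
t=6: [162, 162, 162, 162, 162, 162, 162, 162]
t=7: [161, 161, 161, 161, 161, 161, 161, 161]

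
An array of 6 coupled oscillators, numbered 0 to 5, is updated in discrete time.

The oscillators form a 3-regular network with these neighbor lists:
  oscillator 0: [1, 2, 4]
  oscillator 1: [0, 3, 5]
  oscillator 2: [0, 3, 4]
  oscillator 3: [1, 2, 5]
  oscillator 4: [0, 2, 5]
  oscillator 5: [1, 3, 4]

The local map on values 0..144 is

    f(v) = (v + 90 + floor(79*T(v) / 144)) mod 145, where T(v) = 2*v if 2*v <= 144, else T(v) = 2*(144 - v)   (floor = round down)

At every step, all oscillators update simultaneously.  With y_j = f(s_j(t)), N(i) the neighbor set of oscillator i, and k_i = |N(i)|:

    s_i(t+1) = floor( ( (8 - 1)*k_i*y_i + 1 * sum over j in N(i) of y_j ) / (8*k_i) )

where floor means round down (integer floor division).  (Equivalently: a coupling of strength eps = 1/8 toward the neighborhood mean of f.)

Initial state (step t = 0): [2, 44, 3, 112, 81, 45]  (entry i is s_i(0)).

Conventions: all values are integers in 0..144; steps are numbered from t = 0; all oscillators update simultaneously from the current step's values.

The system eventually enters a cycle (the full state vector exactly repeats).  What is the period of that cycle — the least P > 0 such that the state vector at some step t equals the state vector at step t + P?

Simulating step by step:
t=0: [2, 44, 3, 112, 81, 45]
t=1: [91, 41, 95, 87, 92, 43]
t=2: [91, 35, 93, 88, 91, 39]
t=3: [90, 24, 93, 87, 91, 31]
t=4: [95, 130, 93, 92, 90, 22]
t=5: [92, 92, 93, 95, 95, 130]
t=6: [93, 93, 93, 92, 92, 90]
t=7: [93, 93, 93, 93, 93, 93]
t=8: [93, 93, 93, 93, 93, 93]

Answer: 1
Key observation: The state at step 7, [93, 93, 93, 93, 93, 93], reappears at step 8 — and no state repeats earlier — so the cycle the system enters has period 1.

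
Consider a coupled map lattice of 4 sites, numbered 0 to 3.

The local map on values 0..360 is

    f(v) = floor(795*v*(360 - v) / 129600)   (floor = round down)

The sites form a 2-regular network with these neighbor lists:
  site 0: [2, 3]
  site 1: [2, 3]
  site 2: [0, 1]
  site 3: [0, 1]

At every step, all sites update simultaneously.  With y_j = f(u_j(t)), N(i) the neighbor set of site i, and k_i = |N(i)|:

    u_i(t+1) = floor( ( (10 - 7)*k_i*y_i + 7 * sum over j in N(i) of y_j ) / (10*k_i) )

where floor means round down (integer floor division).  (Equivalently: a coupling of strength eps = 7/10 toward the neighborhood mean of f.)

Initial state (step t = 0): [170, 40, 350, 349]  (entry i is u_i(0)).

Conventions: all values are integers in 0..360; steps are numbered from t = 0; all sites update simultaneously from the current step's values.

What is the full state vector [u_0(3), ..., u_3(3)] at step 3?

Answer: [180, 178, 185, 185]

Derivation:
t=0: [170, 40, 350, 349]
t=1: [74, 38, 102, 103]
t=2: [151, 135, 119, 120]
t=3: [180, 178, 185, 185]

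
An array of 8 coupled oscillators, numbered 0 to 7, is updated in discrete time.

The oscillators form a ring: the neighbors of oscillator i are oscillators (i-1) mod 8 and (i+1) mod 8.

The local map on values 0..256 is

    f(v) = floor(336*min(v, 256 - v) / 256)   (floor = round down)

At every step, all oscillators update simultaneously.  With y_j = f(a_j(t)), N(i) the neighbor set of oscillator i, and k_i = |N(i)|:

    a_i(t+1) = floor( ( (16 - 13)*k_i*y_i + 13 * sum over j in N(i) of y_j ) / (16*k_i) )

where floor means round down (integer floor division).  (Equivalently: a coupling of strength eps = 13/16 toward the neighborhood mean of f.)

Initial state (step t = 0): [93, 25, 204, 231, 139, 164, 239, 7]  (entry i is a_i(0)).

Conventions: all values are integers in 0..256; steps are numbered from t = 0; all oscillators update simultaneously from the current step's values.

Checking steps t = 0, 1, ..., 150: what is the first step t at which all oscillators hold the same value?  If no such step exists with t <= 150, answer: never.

Answer: 23
Key observation: Synchronization is absorbing here: once all oscillators are equal they stay equal, and step 23 is the first all-equal step.

Derivation:
t=0: [93, 25, 204, 231, 139, 164, 239, 7]  (not all equal)
t=1: [39, 83, 38, 95, 90, 93, 56, 60]  (not all equal)
t=2: [85, 60, 103, 91, 122, 100, 94, 65]  (not all equal)
t=3: [87, 114, 105, 142, 131, 139, 110, 111]  (not all equal)
t=4: [140, 129, 146, 150, 153, 153, 148, 132]  (not all equal)
t=5: [161, 151, 150, 139, 136, 137, 147, 149]  (not all equal)
t=6: [135, 132, 143, 148, 154, 151, 147, 134]  (not all equal)
t=7: [160, 154, 150, 140, 137, 137, 147, 152]  (not all equal)
t=8: [132, 132, 141, 148, 154, 150, 145, 134]  (not all equal)
t=9: [161, 157, 151, 141, 138, 139, 148, 154]  (not all equal)
t=10: [129, 130, 139, 146, 151, 148, 142, 132]  (not all equal)
t=11: [163, 160, 154, 144, 141, 142, 151, 158]  (not all equal)
t=12: [126, 127, 135, 142, 148, 144, 138, 129]  (not all equal)
t=13: [165, 162, 157, 149, 146, 147, 156, 160]  (not all equal)
t=14: [123, 123, 131, 137, 141, 138, 133, 125]  (not all equal)
t=15: [162, 162, 159, 156, 154, 155, 159, 161]  (not all equal)
t=16: [123, 124, 127, 130, 131, 130, 127, 124]  (not all equal)
t=17: [161, 163, 163, 165, 164, 165, 163, 163]  (not all equal)
t=18: [122, 122, 120, 120, 119, 120, 120, 122]  (not all equal)
t=19: [160, 158, 158, 156, 156, 156, 158, 158]  (not all equal)
t=20: [127, 127, 129, 129, 131, 129, 129, 127]  (not all equal)
t=21: [166, 166, 166, 165, 165, 165, 166, 166]  (not all equal)
t=22: [118, 118, 118, 118, 119, 118, 118, 118]  (not all equal)
t=23: [154, 154, 154, 154, 154, 154, 154, 154]  (all equal)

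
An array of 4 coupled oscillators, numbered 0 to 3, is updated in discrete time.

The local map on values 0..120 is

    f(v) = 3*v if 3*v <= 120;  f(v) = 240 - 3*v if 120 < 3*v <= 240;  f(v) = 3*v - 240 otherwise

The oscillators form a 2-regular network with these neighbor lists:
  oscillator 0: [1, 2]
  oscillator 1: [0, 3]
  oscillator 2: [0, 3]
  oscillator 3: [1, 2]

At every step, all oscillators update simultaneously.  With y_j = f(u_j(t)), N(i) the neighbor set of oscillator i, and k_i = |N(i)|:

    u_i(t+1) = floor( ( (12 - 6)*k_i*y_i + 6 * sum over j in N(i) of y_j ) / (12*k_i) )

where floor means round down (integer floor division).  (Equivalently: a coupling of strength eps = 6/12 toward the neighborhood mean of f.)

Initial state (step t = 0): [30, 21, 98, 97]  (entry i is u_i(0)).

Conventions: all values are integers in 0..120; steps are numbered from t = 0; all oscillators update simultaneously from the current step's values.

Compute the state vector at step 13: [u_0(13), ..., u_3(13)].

Answer: [75, 75, 48, 48]

Derivation:
t=0: [30, 21, 98, 97]
t=1: [74, 66, 62, 54]
t=2: [33, 45, 51, 63]
t=3: [97, 90, 81, 73]
t=4: [33, 33, 19, 18]
t=5: [88, 87, 66, 66]
t=6: [27, 27, 37, 36]
t=7: [88, 87, 102, 102]
t=8: [33, 33, 55, 54]
t=9: [93, 93, 81, 82]
t=10: [30, 30, 12, 13]
t=11: [76, 77, 50, 51]
t=12: [30, 29, 69, 68]
t=13: [75, 75, 48, 48]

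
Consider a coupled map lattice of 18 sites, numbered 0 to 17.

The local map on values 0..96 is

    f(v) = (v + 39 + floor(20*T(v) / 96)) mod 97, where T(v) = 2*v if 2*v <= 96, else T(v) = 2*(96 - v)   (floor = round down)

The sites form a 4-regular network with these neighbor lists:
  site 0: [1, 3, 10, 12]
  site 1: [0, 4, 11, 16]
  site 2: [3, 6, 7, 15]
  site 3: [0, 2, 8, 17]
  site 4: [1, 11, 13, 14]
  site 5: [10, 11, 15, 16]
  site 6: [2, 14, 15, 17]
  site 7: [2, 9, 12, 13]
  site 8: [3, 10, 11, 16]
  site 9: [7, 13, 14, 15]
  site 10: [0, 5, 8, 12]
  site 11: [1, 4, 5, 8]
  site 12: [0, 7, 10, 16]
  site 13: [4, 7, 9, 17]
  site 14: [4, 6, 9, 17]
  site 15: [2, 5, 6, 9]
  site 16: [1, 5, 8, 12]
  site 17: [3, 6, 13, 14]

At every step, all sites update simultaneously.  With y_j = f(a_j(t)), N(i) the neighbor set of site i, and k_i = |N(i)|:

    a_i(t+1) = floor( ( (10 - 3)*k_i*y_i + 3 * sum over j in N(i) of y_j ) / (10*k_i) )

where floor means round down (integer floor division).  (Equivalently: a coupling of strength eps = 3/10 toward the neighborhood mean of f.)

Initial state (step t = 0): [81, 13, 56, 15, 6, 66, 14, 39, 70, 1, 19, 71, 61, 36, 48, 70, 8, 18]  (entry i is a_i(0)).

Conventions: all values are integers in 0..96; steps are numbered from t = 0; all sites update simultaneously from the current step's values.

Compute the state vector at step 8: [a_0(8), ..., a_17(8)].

Answer: [70, 31, 75, 37, 31, 69, 37, 33, 69, 31, 57, 71, 70, 22, 70, 73, 36, 28]

Derivation:
t=0: [81, 13, 56, 15, 6, 66, 14, 39, 70, 1, 19, 71, 61, 36, 48, 70, 8, 18]
t=1: [35, 51, 27, 51, 46, 26, 48, 77, 30, 44, 52, 27, 29, 81, 22, 25, 43, 61]
t=2: [70, 20, 62, 27, 18, 64, 24, 32, 64, 17, 32, 66, 65, 24, 51, 64, 19, 20]
t=3: [33, 59, 31, 63, 57, 27, 59, 71, 31, 58, 64, 26, 32, 71, 27, 26, 54, 64]
t=4: [69, 25, 67, 32, 24, 67, 30, 31, 66, 25, 37, 66, 69, 21, 58, 66, 28, 23]
t=5: [35, 66, 34, 68, 64, 30, 66, 71, 34, 65, 70, 28, 35, 70, 32, 28, 64, 68]
t=6: [72, 29, 71, 35, 28, 71, 34, 32, 71, 28, 41, 70, 73, 21, 64, 70, 34, 25]
t=7: [31, 71, 37, 72, 68, 25, 71, 73, 30, 69, 7, 30, 31, 71, 37, 31, 72, 71]
t=8: [70, 31, 75, 37, 31, 69, 37, 33, 69, 31, 57, 71, 70, 22, 70, 73, 36, 28]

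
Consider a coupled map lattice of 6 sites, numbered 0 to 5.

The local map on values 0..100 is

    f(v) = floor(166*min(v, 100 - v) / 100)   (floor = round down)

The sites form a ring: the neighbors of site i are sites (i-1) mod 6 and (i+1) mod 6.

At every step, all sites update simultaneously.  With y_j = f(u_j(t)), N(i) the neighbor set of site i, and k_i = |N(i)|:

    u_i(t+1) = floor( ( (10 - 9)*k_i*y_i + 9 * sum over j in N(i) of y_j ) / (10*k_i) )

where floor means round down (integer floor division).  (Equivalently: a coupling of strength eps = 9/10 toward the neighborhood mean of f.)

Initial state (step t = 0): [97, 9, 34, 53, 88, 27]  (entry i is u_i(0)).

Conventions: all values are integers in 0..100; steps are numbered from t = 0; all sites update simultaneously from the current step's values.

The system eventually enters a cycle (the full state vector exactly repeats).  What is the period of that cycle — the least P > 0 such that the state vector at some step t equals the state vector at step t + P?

Answer: 12
Key observation: The state at step 32, [56, 40, 56, 40, 56, 40], reappears at step 44 — and no state repeats earlier — so the cycle the system enters has period 12.

Derivation:
t=0: [97, 9, 34, 53, 88, 27]
t=1: [26, 28, 47, 41, 56, 14]
t=2: [35, 59, 59, 74, 48, 54]
t=3: [70, 63, 56, 70, 61, 69]
t=4: [55, 61, 56, 66, 51, 55]
t=5: [69, 72, 61, 74, 66, 77]
t=6: [42, 56, 46, 58, 42, 51]
t=7: [76, 72, 71, 72, 74, 70]
t=8: [46, 43, 46, 45, 47, 41]
t=9: [70, 75, 72, 76, 71, 76]
t=10: [40, 46, 40, 46, 39, 47]
t=11: [75, 67, 75, 66, 75, 66]
t=12: [53, 42, 53, 42, 54, 42]
t=13: [69, 77, 69, 76, 69, 76]
t=14: [39, 49, 39, 49, 40, 49]
t=15: [79, 65, 79, 66, 79, 66]
t=16: [54, 36, 54, 36, 53, 36]
t=17: [60, 74, 60, 75, 60, 75]
t=18: [44, 63, 44, 63, 43, 63]
t=19: [62, 71, 62, 70, 62, 70]
t=20: [49, 61, 49, 61, 50, 61]
t=21: [65, 79, 65, 80, 65, 80]
t=22: [35, 55, 35, 55, 35, 55]
t=23: [72, 59, 72, 59, 72, 59]
t=24: [65, 48, 65, 48, 65, 48]
t=25: [76, 60, 76, 60, 76, 60]
t=26: [63, 41, 63, 41, 63, 41]
t=27: [67, 61, 67, 61, 67, 61]
t=28: [63, 55, 63, 55, 63, 55]
t=29: [72, 62, 72, 62, 72, 62]
t=30: [61, 47, 61, 47, 61, 47]
t=31: [76, 65, 76, 65, 76, 65]
t=32: [56, 40, 56, 40, 56, 40]
t=33: [66, 72, 66, 72, 66, 72]
t=34: [47, 55, 47, 55, 47, 55]
t=35: [74, 77, 74, 77, 74, 77]
t=36: [38, 42, 38, 42, 38, 42]
t=37: [68, 63, 68, 63, 68, 63]
t=38: [60, 53, 60, 53, 60, 53]
t=39: [76, 67, 76, 67, 76, 67]
t=40: [52, 40, 52, 40, 52, 40]
t=41: [67, 77, 67, 77, 67, 77]
t=42: [39, 52, 39, 52, 39, 52]
t=43: [77, 65, 77, 65, 77, 65]
t=44: [56, 40, 56, 40, 56, 40]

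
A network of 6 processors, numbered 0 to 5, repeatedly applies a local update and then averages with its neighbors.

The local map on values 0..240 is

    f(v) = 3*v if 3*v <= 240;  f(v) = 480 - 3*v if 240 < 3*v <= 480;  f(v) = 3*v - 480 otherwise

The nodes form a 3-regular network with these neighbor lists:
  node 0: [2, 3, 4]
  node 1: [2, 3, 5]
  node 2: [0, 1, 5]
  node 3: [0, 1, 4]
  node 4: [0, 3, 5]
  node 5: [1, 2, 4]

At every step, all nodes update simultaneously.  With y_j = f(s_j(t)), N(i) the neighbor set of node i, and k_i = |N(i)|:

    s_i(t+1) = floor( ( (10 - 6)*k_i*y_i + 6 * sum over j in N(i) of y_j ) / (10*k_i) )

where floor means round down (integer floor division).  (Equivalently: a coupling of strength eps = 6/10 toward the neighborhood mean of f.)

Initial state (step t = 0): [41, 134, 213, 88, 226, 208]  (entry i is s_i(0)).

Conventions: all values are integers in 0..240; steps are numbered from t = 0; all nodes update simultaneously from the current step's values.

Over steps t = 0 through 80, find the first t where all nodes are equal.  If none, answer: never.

Answer: 26
Key observation: Synchronization is absorbing here: once all nodes are equal they stay equal, and step 26 is the first all-equal step.

Derivation:
t=0: [41, 134, 213, 88, 226, 208]  (not all equal)
t=1: [163, 135, 132, 166, 175, 144]  (not all equal)
t=2: [33, 60, 60, 33, 33, 60]  (not all equal)
t=3: [115, 163, 163, 115, 115, 163]  (not all equal)
t=4: [109, 34, 34, 109, 109, 34]  (not all equal)
t=5: [142, 112, 112, 142, 142, 112]  (not all equal)
t=6: [72, 126, 126, 72, 72, 126]  (not all equal)
t=7: [193, 124, 124, 193, 193, 124]  (not all equal)
t=8: [100, 106, 106, 100, 100, 106]  (not all equal)
t=9: [176, 165, 165, 176, 176, 165]  (not all equal)
t=10: [41, 21, 21, 41, 41, 21]  (not all equal)
t=11: [111, 75, 75, 111, 111, 75]  (not all equal)
t=12: [162, 209, 209, 162, 162, 209]  (not all equal)
t=13: [34, 118, 118, 34, 34, 118]  (not all equal)
t=14: [106, 121, 121, 106, 106, 121]  (not all equal)
t=15: [153, 126, 126, 153, 153, 126]  (not all equal)
t=16: [37, 85, 85, 37, 37, 85]  (not all equal)
t=17: [133, 202, 202, 133, 133, 202]  (not all equal)
t=18: [90, 117, 117, 90, 90, 117]  (not all equal)
t=19: [193, 145, 145, 193, 193, 145]  (not all equal)
t=20: [88, 55, 55, 88, 88, 55]  (not all equal)
t=21: [205, 175, 175, 205, 205, 175]  (not all equal)
t=22: [117, 63, 63, 117, 117, 63]  (not all equal)
t=23: [141, 177, 177, 141, 141, 177]  (not all equal)
t=24: [55, 52, 52, 55, 55, 52]  (not all equal)
t=25: [163, 157, 157, 163, 163, 157]  (not all equal)
t=26: [9, 9, 9, 9, 9, 9]  (all equal)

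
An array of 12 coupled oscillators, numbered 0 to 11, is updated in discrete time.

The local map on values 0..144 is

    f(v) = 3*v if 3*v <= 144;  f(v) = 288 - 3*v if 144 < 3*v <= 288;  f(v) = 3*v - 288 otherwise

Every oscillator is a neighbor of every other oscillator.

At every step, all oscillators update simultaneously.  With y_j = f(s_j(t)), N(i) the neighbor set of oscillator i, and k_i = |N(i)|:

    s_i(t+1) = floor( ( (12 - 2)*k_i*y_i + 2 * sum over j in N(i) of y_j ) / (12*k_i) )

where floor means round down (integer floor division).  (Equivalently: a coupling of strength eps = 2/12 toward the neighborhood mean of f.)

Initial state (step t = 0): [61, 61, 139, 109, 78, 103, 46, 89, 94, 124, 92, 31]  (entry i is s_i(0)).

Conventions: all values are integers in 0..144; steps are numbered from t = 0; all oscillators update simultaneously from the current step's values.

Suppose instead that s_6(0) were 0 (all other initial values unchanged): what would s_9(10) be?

Answer: s_9(10) = 29
Key observation: This trace re-runs the system from the modified initial state.

Derivation:
t=0: [61, 61, 139, 109, 78, 103, 0, 89, 94, 124, 92, 31]
t=1: [96, 96, 115, 42, 54, 27, 10, 27, 15, 78, 19, 86]
t=2: [10, 10, 57, 113, 113, 76, 34, 76, 47, 54, 57, 34]
t=3: [39, 39, 110, 56, 56, 64, 98, 64, 130, 118, 110, 98]
t=4: [109, 109, 48, 112, 112, 92, 19, 92, 97, 68, 48, 19]
t=5: [42, 42, 128, 49, 49, 20, 57, 20, 12, 79, 128, 57]
t=6: [120, 120, 96, 133, 133, 66, 113, 66, 47, 59, 96, 113]
t=7: [72, 72, 13, 104, 104, 87, 55, 87, 129, 104, 13, 55]
t=8: [69, 69, 42, 30, 30, 32, 111, 32, 91, 30, 42, 111]
t=9: [81, 81, 117, 88, 88, 93, 51, 93, 27, 88, 117, 51]
t=10: [46, 46, 61, 29, 29, 17, 120, 17, 76, 29, 61, 120]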